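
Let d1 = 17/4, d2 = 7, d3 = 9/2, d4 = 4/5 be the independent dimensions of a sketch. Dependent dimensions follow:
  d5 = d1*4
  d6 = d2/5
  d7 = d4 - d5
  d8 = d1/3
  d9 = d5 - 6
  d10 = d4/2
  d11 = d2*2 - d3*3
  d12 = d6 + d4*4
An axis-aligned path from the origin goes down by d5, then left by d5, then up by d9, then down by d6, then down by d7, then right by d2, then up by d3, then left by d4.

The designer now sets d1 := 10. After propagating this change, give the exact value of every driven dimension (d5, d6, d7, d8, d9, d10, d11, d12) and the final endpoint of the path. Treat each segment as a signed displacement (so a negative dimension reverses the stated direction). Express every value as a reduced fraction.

d5 = 40
d6 = 7/5
d7 = -196/5
d8 = 10/3
d9 = 34
d10 = 2/5
d11 = 1/2
d12 = 23/5
endpoint = (-169/5, 363/10)

Apply edit: d1 := 10
  d5 = d1*4 = 40
  d6 = d2/5 = 7/5
  d7 = d4 - d5 = -196/5
  d8 = d1/3 = 10/3
  d9 = d5 - 6 = 34
  d10 = d4/2 = 2/5
  d11 = d2*2 - d3*3 = 1/2
  d12 = d6 + d4*4 = 23/5
Walk from origin (0, 0):
  seg 1: down by d5 = 40 → (0, -40)
  seg 2: left by d5 = 40 → (-40, -40)
  seg 3: up by d9 = 34 → (-40, -6)
  seg 4: down by d6 = 7/5 → (-40, -37/5)
  seg 5: down by d7 = -196/5 → (-40, 159/5)
  seg 6: right by d2 = 7 → (-33, 159/5)
  seg 7: up by d3 = 9/2 → (-33, 363/10)
  seg 8: left by d4 = 4/5 → (-169/5, 363/10)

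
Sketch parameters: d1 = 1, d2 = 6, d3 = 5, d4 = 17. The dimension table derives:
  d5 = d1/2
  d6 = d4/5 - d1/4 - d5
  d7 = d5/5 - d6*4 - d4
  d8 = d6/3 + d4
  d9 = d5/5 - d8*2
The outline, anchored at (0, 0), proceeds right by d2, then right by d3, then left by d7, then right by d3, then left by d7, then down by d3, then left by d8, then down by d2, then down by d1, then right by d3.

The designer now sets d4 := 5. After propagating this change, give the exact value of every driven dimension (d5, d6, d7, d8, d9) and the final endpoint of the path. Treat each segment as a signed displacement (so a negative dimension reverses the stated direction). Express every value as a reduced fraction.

Apply edit: d4 := 5
  d5 = d1/2 = 1/2
  d6 = d4/5 - d1/4 - d5 = 1/4
  d7 = d5/5 - d6*4 - d4 = -59/10
  d8 = d6/3 + d4 = 61/12
  d9 = d5/5 - d8*2 = -151/15
Walk from origin (0, 0):
  seg 1: right by d2 = 6 → (6, 0)
  seg 2: right by d3 = 5 → (11, 0)
  seg 3: left by d7 = -59/10 → (169/10, 0)
  seg 4: right by d3 = 5 → (219/10, 0)
  seg 5: left by d7 = -59/10 → (139/5, 0)
  seg 6: down by d3 = 5 → (139/5, -5)
  seg 7: left by d8 = 61/12 → (1363/60, -5)
  seg 8: down by d2 = 6 → (1363/60, -11)
  seg 9: down by d1 = 1 → (1363/60, -12)
  seg 10: right by d3 = 5 → (1663/60, -12)

d5 = 1/2
d6 = 1/4
d7 = -59/10
d8 = 61/12
d9 = -151/15
endpoint = (1663/60, -12)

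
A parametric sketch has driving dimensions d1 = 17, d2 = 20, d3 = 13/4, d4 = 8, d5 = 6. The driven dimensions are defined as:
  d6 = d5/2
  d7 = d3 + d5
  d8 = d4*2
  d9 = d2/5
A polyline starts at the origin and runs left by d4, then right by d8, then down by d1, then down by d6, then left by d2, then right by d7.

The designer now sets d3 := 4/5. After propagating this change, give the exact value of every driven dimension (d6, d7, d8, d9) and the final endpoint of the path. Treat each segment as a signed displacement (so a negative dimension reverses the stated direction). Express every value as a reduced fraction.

d6 = 3
d7 = 34/5
d8 = 16
d9 = 4
endpoint = (-26/5, -20)

Apply edit: d3 := 4/5
  d6 = d5/2 = 3
  d7 = d3 + d5 = 34/5
  d8 = d4*2 = 16
  d9 = d2/5 = 4
Walk from origin (0, 0):
  seg 1: left by d4 = 8 → (-8, 0)
  seg 2: right by d8 = 16 → (8, 0)
  seg 3: down by d1 = 17 → (8, -17)
  seg 4: down by d6 = 3 → (8, -20)
  seg 5: left by d2 = 20 → (-12, -20)
  seg 6: right by d7 = 34/5 → (-26/5, -20)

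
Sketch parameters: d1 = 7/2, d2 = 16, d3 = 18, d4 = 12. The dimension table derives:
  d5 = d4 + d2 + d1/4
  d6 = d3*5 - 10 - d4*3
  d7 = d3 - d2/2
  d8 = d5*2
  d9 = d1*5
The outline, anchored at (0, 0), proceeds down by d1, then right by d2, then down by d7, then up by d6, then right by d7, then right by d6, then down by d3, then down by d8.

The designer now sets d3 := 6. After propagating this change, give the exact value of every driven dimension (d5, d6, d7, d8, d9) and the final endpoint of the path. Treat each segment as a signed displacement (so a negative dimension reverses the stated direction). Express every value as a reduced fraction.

d5 = 231/8
d6 = -16
d7 = -2
d8 = 231/4
d9 = 35/2
endpoint = (-2, -325/4)

Apply edit: d3 := 6
  d5 = d4 + d2 + d1/4 = 231/8
  d6 = d3*5 - 10 - d4*3 = -16
  d7 = d3 - d2/2 = -2
  d8 = d5*2 = 231/4
  d9 = d1*5 = 35/2
Walk from origin (0, 0):
  seg 1: down by d1 = 7/2 → (0, -7/2)
  seg 2: right by d2 = 16 → (16, -7/2)
  seg 3: down by d7 = -2 → (16, -3/2)
  seg 4: up by d6 = -16 → (16, -35/2)
  seg 5: right by d7 = -2 → (14, -35/2)
  seg 6: right by d6 = -16 → (-2, -35/2)
  seg 7: down by d3 = 6 → (-2, -47/2)
  seg 8: down by d8 = 231/4 → (-2, -325/4)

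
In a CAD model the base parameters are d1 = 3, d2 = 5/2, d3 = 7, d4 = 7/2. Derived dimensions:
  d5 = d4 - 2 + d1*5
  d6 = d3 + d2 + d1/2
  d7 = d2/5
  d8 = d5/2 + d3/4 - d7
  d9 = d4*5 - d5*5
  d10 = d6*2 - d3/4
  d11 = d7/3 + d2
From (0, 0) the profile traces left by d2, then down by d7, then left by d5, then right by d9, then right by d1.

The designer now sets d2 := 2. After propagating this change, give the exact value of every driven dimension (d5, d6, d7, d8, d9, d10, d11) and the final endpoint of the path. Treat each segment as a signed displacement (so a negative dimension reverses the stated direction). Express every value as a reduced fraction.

Apply edit: d2 := 2
  d5 = d4 - 2 + d1*5 = 33/2
  d6 = d3 + d2 + d1/2 = 21/2
  d7 = d2/5 = 2/5
  d8 = d5/2 + d3/4 - d7 = 48/5
  d9 = d4*5 - d5*5 = -65
  d10 = d6*2 - d3/4 = 77/4
  d11 = d7/3 + d2 = 32/15
Walk from origin (0, 0):
  seg 1: left by d2 = 2 → (-2, 0)
  seg 2: down by d7 = 2/5 → (-2, -2/5)
  seg 3: left by d5 = 33/2 → (-37/2, -2/5)
  seg 4: right by d9 = -65 → (-167/2, -2/5)
  seg 5: right by d1 = 3 → (-161/2, -2/5)

d5 = 33/2
d6 = 21/2
d7 = 2/5
d8 = 48/5
d9 = -65
d10 = 77/4
d11 = 32/15
endpoint = (-161/2, -2/5)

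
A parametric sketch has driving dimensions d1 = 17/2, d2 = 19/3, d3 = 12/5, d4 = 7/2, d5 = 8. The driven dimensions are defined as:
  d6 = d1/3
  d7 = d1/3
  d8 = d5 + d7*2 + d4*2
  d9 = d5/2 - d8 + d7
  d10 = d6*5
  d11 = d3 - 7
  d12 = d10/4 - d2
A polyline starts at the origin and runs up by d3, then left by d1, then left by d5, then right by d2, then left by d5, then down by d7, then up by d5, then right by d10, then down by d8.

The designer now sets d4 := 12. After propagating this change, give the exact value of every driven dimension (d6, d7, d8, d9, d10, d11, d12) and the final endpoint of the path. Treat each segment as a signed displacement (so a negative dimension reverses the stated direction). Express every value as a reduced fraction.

d6 = 17/6
d7 = 17/6
d8 = 113/3
d9 = -185/6
d10 = 85/6
d11 = -23/5
d12 = -67/24
endpoint = (-4, -301/10)

Apply edit: d4 := 12
  d6 = d1/3 = 17/6
  d7 = d1/3 = 17/6
  d8 = d5 + d7*2 + d4*2 = 113/3
  d9 = d5/2 - d8 + d7 = -185/6
  d10 = d6*5 = 85/6
  d11 = d3 - 7 = -23/5
  d12 = d10/4 - d2 = -67/24
Walk from origin (0, 0):
  seg 1: up by d3 = 12/5 → (0, 12/5)
  seg 2: left by d1 = 17/2 → (-17/2, 12/5)
  seg 3: left by d5 = 8 → (-33/2, 12/5)
  seg 4: right by d2 = 19/3 → (-61/6, 12/5)
  seg 5: left by d5 = 8 → (-109/6, 12/5)
  seg 6: down by d7 = 17/6 → (-109/6, -13/30)
  seg 7: up by d5 = 8 → (-109/6, 227/30)
  seg 8: right by d10 = 85/6 → (-4, 227/30)
  seg 9: down by d8 = 113/3 → (-4, -301/10)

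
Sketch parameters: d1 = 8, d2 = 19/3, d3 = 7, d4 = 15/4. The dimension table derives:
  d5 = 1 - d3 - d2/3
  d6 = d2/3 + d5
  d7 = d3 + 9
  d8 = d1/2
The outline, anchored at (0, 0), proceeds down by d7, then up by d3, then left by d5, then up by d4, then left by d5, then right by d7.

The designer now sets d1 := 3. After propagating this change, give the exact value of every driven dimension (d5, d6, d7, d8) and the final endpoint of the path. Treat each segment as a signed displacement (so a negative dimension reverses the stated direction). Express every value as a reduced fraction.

Apply edit: d1 := 3
  d5 = 1 - d3 - d2/3 = -73/9
  d6 = d2/3 + d5 = -6
  d7 = d3 + 9 = 16
  d8 = d1/2 = 3/2
Walk from origin (0, 0):
  seg 1: down by d7 = 16 → (0, -16)
  seg 2: up by d3 = 7 → (0, -9)
  seg 3: left by d5 = -73/9 → (73/9, -9)
  seg 4: up by d4 = 15/4 → (73/9, -21/4)
  seg 5: left by d5 = -73/9 → (146/9, -21/4)
  seg 6: right by d7 = 16 → (290/9, -21/4)

d5 = -73/9
d6 = -6
d7 = 16
d8 = 3/2
endpoint = (290/9, -21/4)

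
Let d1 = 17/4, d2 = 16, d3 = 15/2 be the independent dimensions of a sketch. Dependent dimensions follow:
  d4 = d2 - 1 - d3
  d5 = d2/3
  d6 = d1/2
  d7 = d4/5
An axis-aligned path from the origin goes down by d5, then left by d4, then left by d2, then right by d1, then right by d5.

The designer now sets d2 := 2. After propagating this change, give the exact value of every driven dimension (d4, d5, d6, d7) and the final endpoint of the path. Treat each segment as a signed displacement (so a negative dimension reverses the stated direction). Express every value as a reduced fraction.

d4 = -13/2
d5 = 2/3
d6 = 17/8
d7 = -13/10
endpoint = (113/12, -2/3)

Apply edit: d2 := 2
  d4 = d2 - 1 - d3 = -13/2
  d5 = d2/3 = 2/3
  d6 = d1/2 = 17/8
  d7 = d4/5 = -13/10
Walk from origin (0, 0):
  seg 1: down by d5 = 2/3 → (0, -2/3)
  seg 2: left by d4 = -13/2 → (13/2, -2/3)
  seg 3: left by d2 = 2 → (9/2, -2/3)
  seg 4: right by d1 = 17/4 → (35/4, -2/3)
  seg 5: right by d5 = 2/3 → (113/12, -2/3)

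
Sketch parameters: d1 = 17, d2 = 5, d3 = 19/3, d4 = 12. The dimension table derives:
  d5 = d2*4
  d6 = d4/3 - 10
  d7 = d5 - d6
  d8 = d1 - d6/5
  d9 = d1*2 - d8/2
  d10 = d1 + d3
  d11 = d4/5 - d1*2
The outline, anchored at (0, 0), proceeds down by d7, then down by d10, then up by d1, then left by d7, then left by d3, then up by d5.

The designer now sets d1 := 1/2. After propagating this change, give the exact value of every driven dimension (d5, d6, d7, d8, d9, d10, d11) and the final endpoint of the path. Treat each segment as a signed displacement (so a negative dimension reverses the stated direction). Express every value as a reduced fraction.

d5 = 20
d6 = -6
d7 = 26
d8 = 17/10
d9 = 3/20
d10 = 41/6
d11 = 7/5
endpoint = (-97/3, -37/3)

Apply edit: d1 := 1/2
  d5 = d2*4 = 20
  d6 = d4/3 - 10 = -6
  d7 = d5 - d6 = 26
  d8 = d1 - d6/5 = 17/10
  d9 = d1*2 - d8/2 = 3/20
  d10 = d1 + d3 = 41/6
  d11 = d4/5 - d1*2 = 7/5
Walk from origin (0, 0):
  seg 1: down by d7 = 26 → (0, -26)
  seg 2: down by d10 = 41/6 → (0, -197/6)
  seg 3: up by d1 = 1/2 → (0, -97/3)
  seg 4: left by d7 = 26 → (-26, -97/3)
  seg 5: left by d3 = 19/3 → (-97/3, -97/3)
  seg 6: up by d5 = 20 → (-97/3, -37/3)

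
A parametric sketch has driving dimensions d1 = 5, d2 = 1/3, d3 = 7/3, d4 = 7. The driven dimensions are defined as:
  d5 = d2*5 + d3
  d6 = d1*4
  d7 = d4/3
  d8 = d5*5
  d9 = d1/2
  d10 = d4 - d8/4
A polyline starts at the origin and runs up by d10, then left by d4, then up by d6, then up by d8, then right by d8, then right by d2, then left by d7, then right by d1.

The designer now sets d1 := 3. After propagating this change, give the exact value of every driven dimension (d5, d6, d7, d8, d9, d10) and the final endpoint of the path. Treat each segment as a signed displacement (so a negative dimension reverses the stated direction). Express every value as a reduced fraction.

Apply edit: d1 := 3
  d5 = d2*5 + d3 = 4
  d6 = d1*4 = 12
  d7 = d4/3 = 7/3
  d8 = d5*5 = 20
  d9 = d1/2 = 3/2
  d10 = d4 - d8/4 = 2
Walk from origin (0, 0):
  seg 1: up by d10 = 2 → (0, 2)
  seg 2: left by d4 = 7 → (-7, 2)
  seg 3: up by d6 = 12 → (-7, 14)
  seg 4: up by d8 = 20 → (-7, 34)
  seg 5: right by d8 = 20 → (13, 34)
  seg 6: right by d2 = 1/3 → (40/3, 34)
  seg 7: left by d7 = 7/3 → (11, 34)
  seg 8: right by d1 = 3 → (14, 34)

d5 = 4
d6 = 12
d7 = 7/3
d8 = 20
d9 = 3/2
d10 = 2
endpoint = (14, 34)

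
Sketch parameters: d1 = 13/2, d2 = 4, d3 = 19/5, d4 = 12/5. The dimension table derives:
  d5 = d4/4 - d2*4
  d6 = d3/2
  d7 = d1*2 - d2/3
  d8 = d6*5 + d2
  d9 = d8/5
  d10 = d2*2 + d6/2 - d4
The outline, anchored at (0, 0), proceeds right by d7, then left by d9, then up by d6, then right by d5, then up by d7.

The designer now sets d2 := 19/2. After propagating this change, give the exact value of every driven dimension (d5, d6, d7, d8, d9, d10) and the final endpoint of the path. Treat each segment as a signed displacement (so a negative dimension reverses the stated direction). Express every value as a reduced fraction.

Apply edit: d2 := 19/2
  d5 = d4/4 - d2*4 = -187/5
  d6 = d3/2 = 19/10
  d7 = d1*2 - d2/3 = 59/6
  d8 = d6*5 + d2 = 19
  d9 = d8/5 = 19/5
  d10 = d2*2 + d6/2 - d4 = 351/20
Walk from origin (0, 0):
  seg 1: right by d7 = 59/6 → (59/6, 0)
  seg 2: left by d9 = 19/5 → (181/30, 0)
  seg 3: up by d6 = 19/10 → (181/30, 19/10)
  seg 4: right by d5 = -187/5 → (-941/30, 19/10)
  seg 5: up by d7 = 59/6 → (-941/30, 176/15)

d5 = -187/5
d6 = 19/10
d7 = 59/6
d8 = 19
d9 = 19/5
d10 = 351/20
endpoint = (-941/30, 176/15)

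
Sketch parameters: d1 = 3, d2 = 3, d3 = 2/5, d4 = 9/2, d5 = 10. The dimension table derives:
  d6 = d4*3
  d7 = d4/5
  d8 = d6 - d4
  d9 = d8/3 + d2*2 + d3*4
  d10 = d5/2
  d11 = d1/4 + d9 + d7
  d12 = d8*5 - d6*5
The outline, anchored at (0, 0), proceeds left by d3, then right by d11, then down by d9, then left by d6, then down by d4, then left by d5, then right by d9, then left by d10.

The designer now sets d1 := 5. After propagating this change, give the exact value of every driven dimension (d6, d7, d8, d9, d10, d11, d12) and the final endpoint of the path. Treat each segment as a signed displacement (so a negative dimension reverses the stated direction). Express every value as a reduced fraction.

d6 = 27/2
d7 = 9/10
d8 = 9
d9 = 53/5
d10 = 5
d11 = 51/4
d12 = -45/2
endpoint = (-111/20, -151/10)

Apply edit: d1 := 5
  d6 = d4*3 = 27/2
  d7 = d4/5 = 9/10
  d8 = d6 - d4 = 9
  d9 = d8/3 + d2*2 + d3*4 = 53/5
  d10 = d5/2 = 5
  d11 = d1/4 + d9 + d7 = 51/4
  d12 = d8*5 - d6*5 = -45/2
Walk from origin (0, 0):
  seg 1: left by d3 = 2/5 → (-2/5, 0)
  seg 2: right by d11 = 51/4 → (247/20, 0)
  seg 3: down by d9 = 53/5 → (247/20, -53/5)
  seg 4: left by d6 = 27/2 → (-23/20, -53/5)
  seg 5: down by d4 = 9/2 → (-23/20, -151/10)
  seg 6: left by d5 = 10 → (-223/20, -151/10)
  seg 7: right by d9 = 53/5 → (-11/20, -151/10)
  seg 8: left by d10 = 5 → (-111/20, -151/10)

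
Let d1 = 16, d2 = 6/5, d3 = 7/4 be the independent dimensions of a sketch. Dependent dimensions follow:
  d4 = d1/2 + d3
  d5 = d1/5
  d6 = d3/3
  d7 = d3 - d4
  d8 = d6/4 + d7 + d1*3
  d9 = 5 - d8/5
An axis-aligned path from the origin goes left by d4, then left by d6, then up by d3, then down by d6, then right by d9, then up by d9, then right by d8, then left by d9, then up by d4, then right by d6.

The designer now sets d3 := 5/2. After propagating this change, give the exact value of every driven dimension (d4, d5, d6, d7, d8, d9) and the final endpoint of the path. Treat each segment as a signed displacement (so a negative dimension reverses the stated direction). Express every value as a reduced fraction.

d4 = 21/2
d5 = 16/5
d6 = 5/6
d7 = -8
d8 = 965/24
d9 = -73/24
endpoint = (713/24, 73/8)

Apply edit: d3 := 5/2
  d4 = d1/2 + d3 = 21/2
  d5 = d1/5 = 16/5
  d6 = d3/3 = 5/6
  d7 = d3 - d4 = -8
  d8 = d6/4 + d7 + d1*3 = 965/24
  d9 = 5 - d8/5 = -73/24
Walk from origin (0, 0):
  seg 1: left by d4 = 21/2 → (-21/2, 0)
  seg 2: left by d6 = 5/6 → (-34/3, 0)
  seg 3: up by d3 = 5/2 → (-34/3, 5/2)
  seg 4: down by d6 = 5/6 → (-34/3, 5/3)
  seg 5: right by d9 = -73/24 → (-115/8, 5/3)
  seg 6: up by d9 = -73/24 → (-115/8, -11/8)
  seg 7: right by d8 = 965/24 → (155/6, -11/8)
  seg 8: left by d9 = -73/24 → (231/8, -11/8)
  seg 9: up by d4 = 21/2 → (231/8, 73/8)
  seg 10: right by d6 = 5/6 → (713/24, 73/8)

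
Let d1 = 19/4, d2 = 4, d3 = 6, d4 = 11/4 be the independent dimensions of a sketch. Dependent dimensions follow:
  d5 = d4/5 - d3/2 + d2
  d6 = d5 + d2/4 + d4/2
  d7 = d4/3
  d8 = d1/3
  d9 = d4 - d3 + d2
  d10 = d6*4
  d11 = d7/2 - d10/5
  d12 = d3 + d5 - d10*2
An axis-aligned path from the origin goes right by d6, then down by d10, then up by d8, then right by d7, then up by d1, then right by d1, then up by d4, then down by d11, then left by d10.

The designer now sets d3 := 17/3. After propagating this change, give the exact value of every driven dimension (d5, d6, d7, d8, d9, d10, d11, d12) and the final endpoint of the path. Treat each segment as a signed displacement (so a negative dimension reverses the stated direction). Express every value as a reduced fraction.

Apply edit: d3 := 17/3
  d5 = d4/5 - d3/2 + d2 = 103/60
  d6 = d5 + d2/4 + d4/2 = 491/120
  d7 = d4/3 = 11/12
  d8 = d1/3 = 19/12
  d9 = d4 - d3 + d2 = 13/12
  d10 = d6*4 = 491/30
  d11 = d7/2 - d10/5 = -563/200
  d12 = d3 + d5 - d10*2 = -507/20
Walk from origin (0, 0):
  seg 1: right by d6 = 491/120 → (491/120, 0)
  seg 2: down by d10 = 491/30 → (491/120, -491/30)
  seg 3: up by d8 = 19/12 → (491/120, -887/60)
  seg 4: right by d7 = 11/12 → (601/120, -887/60)
  seg 5: up by d1 = 19/4 → (601/120, -301/30)
  seg 6: right by d1 = 19/4 → (1171/120, -301/30)
  seg 7: up by d4 = 11/4 → (1171/120, -437/60)
  seg 8: down by d11 = -563/200 → (1171/120, -2681/600)
  seg 9: left by d10 = 491/30 → (-793/120, -2681/600)

d5 = 103/60
d6 = 491/120
d7 = 11/12
d8 = 19/12
d9 = 13/12
d10 = 491/30
d11 = -563/200
d12 = -507/20
endpoint = (-793/120, -2681/600)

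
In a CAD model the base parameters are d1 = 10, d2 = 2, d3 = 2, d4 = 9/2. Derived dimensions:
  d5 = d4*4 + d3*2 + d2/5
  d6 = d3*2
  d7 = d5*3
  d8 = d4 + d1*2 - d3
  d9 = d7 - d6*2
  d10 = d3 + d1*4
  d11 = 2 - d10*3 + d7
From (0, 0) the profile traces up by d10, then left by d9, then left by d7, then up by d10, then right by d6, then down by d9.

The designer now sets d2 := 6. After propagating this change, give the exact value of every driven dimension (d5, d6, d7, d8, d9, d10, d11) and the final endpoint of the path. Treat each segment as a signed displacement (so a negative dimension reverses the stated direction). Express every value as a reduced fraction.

d5 = 116/5
d6 = 4
d7 = 348/5
d8 = 45/2
d9 = 308/5
d10 = 42
d11 = -272/5
endpoint = (-636/5, 112/5)

Apply edit: d2 := 6
  d5 = d4*4 + d3*2 + d2/5 = 116/5
  d6 = d3*2 = 4
  d7 = d5*3 = 348/5
  d8 = d4 + d1*2 - d3 = 45/2
  d9 = d7 - d6*2 = 308/5
  d10 = d3 + d1*4 = 42
  d11 = 2 - d10*3 + d7 = -272/5
Walk from origin (0, 0):
  seg 1: up by d10 = 42 → (0, 42)
  seg 2: left by d9 = 308/5 → (-308/5, 42)
  seg 3: left by d7 = 348/5 → (-656/5, 42)
  seg 4: up by d10 = 42 → (-656/5, 84)
  seg 5: right by d6 = 4 → (-636/5, 84)
  seg 6: down by d9 = 308/5 → (-636/5, 112/5)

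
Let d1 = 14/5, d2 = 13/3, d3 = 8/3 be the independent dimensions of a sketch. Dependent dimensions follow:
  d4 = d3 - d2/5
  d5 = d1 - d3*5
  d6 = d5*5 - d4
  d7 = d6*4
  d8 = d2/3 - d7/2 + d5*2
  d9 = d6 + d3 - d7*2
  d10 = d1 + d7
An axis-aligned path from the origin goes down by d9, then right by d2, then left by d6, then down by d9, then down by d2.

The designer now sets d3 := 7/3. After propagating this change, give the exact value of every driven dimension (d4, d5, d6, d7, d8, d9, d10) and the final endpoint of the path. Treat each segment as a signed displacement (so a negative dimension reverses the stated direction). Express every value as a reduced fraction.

Apply edit: d3 := 7/3
  d4 = d3 - d2/5 = 22/15
  d5 = d1 - d3*5 = -133/15
  d6 = d5*5 - d4 = -229/5
  d7 = d6*4 = -916/5
  d8 = d2/3 - d7/2 + d5*2 = 3389/45
  d9 = d6 + d3 - d7*2 = 4844/15
  d10 = d1 + d7 = -902/5
Walk from origin (0, 0):
  seg 1: down by d9 = 4844/15 → (0, -4844/15)
  seg 2: right by d2 = 13/3 → (13/3, -4844/15)
  seg 3: left by d6 = -229/5 → (752/15, -4844/15)
  seg 4: down by d9 = 4844/15 → (752/15, -9688/15)
  seg 5: down by d2 = 13/3 → (752/15, -3251/5)

d4 = 22/15
d5 = -133/15
d6 = -229/5
d7 = -916/5
d8 = 3389/45
d9 = 4844/15
d10 = -902/5
endpoint = (752/15, -3251/5)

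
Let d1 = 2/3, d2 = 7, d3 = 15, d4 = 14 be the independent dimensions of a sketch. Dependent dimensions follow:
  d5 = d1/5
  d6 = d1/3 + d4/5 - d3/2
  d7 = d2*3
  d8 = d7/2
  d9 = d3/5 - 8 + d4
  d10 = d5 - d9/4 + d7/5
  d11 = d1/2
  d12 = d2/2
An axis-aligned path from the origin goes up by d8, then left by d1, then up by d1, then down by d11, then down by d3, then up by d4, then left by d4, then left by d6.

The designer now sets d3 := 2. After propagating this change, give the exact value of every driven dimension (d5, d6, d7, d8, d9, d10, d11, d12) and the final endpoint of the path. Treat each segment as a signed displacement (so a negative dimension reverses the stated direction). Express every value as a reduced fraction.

Apply edit: d3 := 2
  d5 = d1/5 = 2/15
  d6 = d1/3 + d4/5 - d3/2 = 91/45
  d7 = d2*3 = 21
  d8 = d7/2 = 21/2
  d9 = d3/5 - 8 + d4 = 32/5
  d10 = d5 - d9/4 + d7/5 = 41/15
  d11 = d1/2 = 1/3
  d12 = d2/2 = 7/2
Walk from origin (0, 0):
  seg 1: up by d8 = 21/2 → (0, 21/2)
  seg 2: left by d1 = 2/3 → (-2/3, 21/2)
  seg 3: up by d1 = 2/3 → (-2/3, 67/6)
  seg 4: down by d11 = 1/3 → (-2/3, 65/6)
  seg 5: down by d3 = 2 → (-2/3, 53/6)
  seg 6: up by d4 = 14 → (-2/3, 137/6)
  seg 7: left by d4 = 14 → (-44/3, 137/6)
  seg 8: left by d6 = 91/45 → (-751/45, 137/6)

d5 = 2/15
d6 = 91/45
d7 = 21
d8 = 21/2
d9 = 32/5
d10 = 41/15
d11 = 1/3
d12 = 7/2
endpoint = (-751/45, 137/6)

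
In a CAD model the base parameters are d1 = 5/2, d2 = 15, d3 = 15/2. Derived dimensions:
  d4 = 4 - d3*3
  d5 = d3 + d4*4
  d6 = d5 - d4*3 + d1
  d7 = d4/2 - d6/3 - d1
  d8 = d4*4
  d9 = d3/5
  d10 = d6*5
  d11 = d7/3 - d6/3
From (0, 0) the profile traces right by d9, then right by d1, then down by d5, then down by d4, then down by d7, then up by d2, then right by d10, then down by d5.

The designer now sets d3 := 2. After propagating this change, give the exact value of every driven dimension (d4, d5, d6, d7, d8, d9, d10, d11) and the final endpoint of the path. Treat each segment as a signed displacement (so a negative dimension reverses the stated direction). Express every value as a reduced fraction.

d4 = -2
d5 = -6
d6 = 5/2
d7 = -13/3
d8 = -8
d9 = 2/5
d10 = 25/2
d11 = -41/18
endpoint = (77/5, 100/3)

Apply edit: d3 := 2
  d4 = 4 - d3*3 = -2
  d5 = d3 + d4*4 = -6
  d6 = d5 - d4*3 + d1 = 5/2
  d7 = d4/2 - d6/3 - d1 = -13/3
  d8 = d4*4 = -8
  d9 = d3/5 = 2/5
  d10 = d6*5 = 25/2
  d11 = d7/3 - d6/3 = -41/18
Walk from origin (0, 0):
  seg 1: right by d9 = 2/5 → (2/5, 0)
  seg 2: right by d1 = 5/2 → (29/10, 0)
  seg 3: down by d5 = -6 → (29/10, 6)
  seg 4: down by d4 = -2 → (29/10, 8)
  seg 5: down by d7 = -13/3 → (29/10, 37/3)
  seg 6: up by d2 = 15 → (29/10, 82/3)
  seg 7: right by d10 = 25/2 → (77/5, 82/3)
  seg 8: down by d5 = -6 → (77/5, 100/3)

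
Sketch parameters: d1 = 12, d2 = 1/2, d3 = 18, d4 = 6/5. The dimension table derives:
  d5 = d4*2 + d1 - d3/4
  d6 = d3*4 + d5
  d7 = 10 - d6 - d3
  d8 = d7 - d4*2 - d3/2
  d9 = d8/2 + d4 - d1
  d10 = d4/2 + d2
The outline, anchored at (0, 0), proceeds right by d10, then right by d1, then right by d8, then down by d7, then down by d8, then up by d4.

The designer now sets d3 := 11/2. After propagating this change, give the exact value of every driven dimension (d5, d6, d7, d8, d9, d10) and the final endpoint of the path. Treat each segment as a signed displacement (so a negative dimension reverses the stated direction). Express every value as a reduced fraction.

d5 = 521/40
d6 = 1401/40
d7 = -1221/40
d8 = -1427/40
d9 = -2291/80
d10 = 11/10
endpoint = (-903/40, 337/5)

Apply edit: d3 := 11/2
  d5 = d4*2 + d1 - d3/4 = 521/40
  d6 = d3*4 + d5 = 1401/40
  d7 = 10 - d6 - d3 = -1221/40
  d8 = d7 - d4*2 - d3/2 = -1427/40
  d9 = d8/2 + d4 - d1 = -2291/80
  d10 = d4/2 + d2 = 11/10
Walk from origin (0, 0):
  seg 1: right by d10 = 11/10 → (11/10, 0)
  seg 2: right by d1 = 12 → (131/10, 0)
  seg 3: right by d8 = -1427/40 → (-903/40, 0)
  seg 4: down by d7 = -1221/40 → (-903/40, 1221/40)
  seg 5: down by d8 = -1427/40 → (-903/40, 331/5)
  seg 6: up by d4 = 6/5 → (-903/40, 337/5)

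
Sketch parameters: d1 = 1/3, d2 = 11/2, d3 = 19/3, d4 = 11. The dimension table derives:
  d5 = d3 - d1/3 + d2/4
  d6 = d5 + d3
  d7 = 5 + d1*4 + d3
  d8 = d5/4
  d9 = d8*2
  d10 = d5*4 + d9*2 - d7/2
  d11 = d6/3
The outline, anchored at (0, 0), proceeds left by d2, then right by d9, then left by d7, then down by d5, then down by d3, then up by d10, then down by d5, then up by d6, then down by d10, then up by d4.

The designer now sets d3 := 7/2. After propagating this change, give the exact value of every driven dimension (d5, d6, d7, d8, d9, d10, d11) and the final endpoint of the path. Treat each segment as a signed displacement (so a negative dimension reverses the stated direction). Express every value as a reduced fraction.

d5 = 343/72
d6 = 595/72
d7 = 59/6
d8 = 343/288
d9 = 343/144
d10 = 1361/72
d11 = 595/216
endpoint = (-1865/144, 449/72)

Apply edit: d3 := 7/2
  d5 = d3 - d1/3 + d2/4 = 343/72
  d6 = d5 + d3 = 595/72
  d7 = 5 + d1*4 + d3 = 59/6
  d8 = d5/4 = 343/288
  d9 = d8*2 = 343/144
  d10 = d5*4 + d9*2 - d7/2 = 1361/72
  d11 = d6/3 = 595/216
Walk from origin (0, 0):
  seg 1: left by d2 = 11/2 → (-11/2, 0)
  seg 2: right by d9 = 343/144 → (-449/144, 0)
  seg 3: left by d7 = 59/6 → (-1865/144, 0)
  seg 4: down by d5 = 343/72 → (-1865/144, -343/72)
  seg 5: down by d3 = 7/2 → (-1865/144, -595/72)
  seg 6: up by d10 = 1361/72 → (-1865/144, 383/36)
  seg 7: down by d5 = 343/72 → (-1865/144, 47/8)
  seg 8: up by d6 = 595/72 → (-1865/144, 509/36)
  seg 9: down by d10 = 1361/72 → (-1865/144, -343/72)
  seg 10: up by d4 = 11 → (-1865/144, 449/72)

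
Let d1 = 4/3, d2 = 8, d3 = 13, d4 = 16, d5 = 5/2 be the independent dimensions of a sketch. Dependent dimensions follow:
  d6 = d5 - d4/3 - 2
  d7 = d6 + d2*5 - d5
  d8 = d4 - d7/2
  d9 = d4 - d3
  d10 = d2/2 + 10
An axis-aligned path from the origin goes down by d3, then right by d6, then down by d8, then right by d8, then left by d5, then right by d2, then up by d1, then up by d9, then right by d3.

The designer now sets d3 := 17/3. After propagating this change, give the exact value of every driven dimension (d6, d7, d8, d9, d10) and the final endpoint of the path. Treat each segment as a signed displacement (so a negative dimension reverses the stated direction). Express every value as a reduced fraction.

d6 = -29/6
d7 = 98/3
d8 = -1/3
d9 = 31/3
d10 = 14
endpoint = (6, 19/3)

Apply edit: d3 := 17/3
  d6 = d5 - d4/3 - 2 = -29/6
  d7 = d6 + d2*5 - d5 = 98/3
  d8 = d4 - d7/2 = -1/3
  d9 = d4 - d3 = 31/3
  d10 = d2/2 + 10 = 14
Walk from origin (0, 0):
  seg 1: down by d3 = 17/3 → (0, -17/3)
  seg 2: right by d6 = -29/6 → (-29/6, -17/3)
  seg 3: down by d8 = -1/3 → (-29/6, -16/3)
  seg 4: right by d8 = -1/3 → (-31/6, -16/3)
  seg 5: left by d5 = 5/2 → (-23/3, -16/3)
  seg 6: right by d2 = 8 → (1/3, -16/3)
  seg 7: up by d1 = 4/3 → (1/3, -4)
  seg 8: up by d9 = 31/3 → (1/3, 19/3)
  seg 9: right by d3 = 17/3 → (6, 19/3)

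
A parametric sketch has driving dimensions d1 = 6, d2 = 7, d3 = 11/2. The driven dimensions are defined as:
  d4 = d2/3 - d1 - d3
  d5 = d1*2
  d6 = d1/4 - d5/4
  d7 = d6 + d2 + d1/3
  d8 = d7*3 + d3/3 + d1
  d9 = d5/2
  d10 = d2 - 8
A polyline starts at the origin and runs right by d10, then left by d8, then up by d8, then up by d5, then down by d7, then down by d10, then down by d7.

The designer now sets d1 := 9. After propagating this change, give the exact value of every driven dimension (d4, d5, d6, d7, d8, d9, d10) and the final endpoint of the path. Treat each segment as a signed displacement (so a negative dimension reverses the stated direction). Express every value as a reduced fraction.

d4 = -73/6
d5 = 18
d6 = -9/4
d7 = 31/4
d8 = 409/12
d9 = 9
d10 = -1
endpoint = (-421/12, 451/12)

Apply edit: d1 := 9
  d4 = d2/3 - d1 - d3 = -73/6
  d5 = d1*2 = 18
  d6 = d1/4 - d5/4 = -9/4
  d7 = d6 + d2 + d1/3 = 31/4
  d8 = d7*3 + d3/3 + d1 = 409/12
  d9 = d5/2 = 9
  d10 = d2 - 8 = -1
Walk from origin (0, 0):
  seg 1: right by d10 = -1 → (-1, 0)
  seg 2: left by d8 = 409/12 → (-421/12, 0)
  seg 3: up by d8 = 409/12 → (-421/12, 409/12)
  seg 4: up by d5 = 18 → (-421/12, 625/12)
  seg 5: down by d7 = 31/4 → (-421/12, 133/3)
  seg 6: down by d10 = -1 → (-421/12, 136/3)
  seg 7: down by d7 = 31/4 → (-421/12, 451/12)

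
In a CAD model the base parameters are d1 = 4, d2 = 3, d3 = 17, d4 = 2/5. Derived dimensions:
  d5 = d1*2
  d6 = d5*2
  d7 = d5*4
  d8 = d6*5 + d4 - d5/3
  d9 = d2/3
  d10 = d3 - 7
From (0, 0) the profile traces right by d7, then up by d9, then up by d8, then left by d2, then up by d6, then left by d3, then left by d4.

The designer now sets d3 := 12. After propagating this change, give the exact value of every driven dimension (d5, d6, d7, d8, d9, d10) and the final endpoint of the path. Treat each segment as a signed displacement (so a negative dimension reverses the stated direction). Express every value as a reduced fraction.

d5 = 8
d6 = 16
d7 = 32
d8 = 1166/15
d9 = 1
d10 = 5
endpoint = (83/5, 1421/15)

Apply edit: d3 := 12
  d5 = d1*2 = 8
  d6 = d5*2 = 16
  d7 = d5*4 = 32
  d8 = d6*5 + d4 - d5/3 = 1166/15
  d9 = d2/3 = 1
  d10 = d3 - 7 = 5
Walk from origin (0, 0):
  seg 1: right by d7 = 32 → (32, 0)
  seg 2: up by d9 = 1 → (32, 1)
  seg 3: up by d8 = 1166/15 → (32, 1181/15)
  seg 4: left by d2 = 3 → (29, 1181/15)
  seg 5: up by d6 = 16 → (29, 1421/15)
  seg 6: left by d3 = 12 → (17, 1421/15)
  seg 7: left by d4 = 2/5 → (83/5, 1421/15)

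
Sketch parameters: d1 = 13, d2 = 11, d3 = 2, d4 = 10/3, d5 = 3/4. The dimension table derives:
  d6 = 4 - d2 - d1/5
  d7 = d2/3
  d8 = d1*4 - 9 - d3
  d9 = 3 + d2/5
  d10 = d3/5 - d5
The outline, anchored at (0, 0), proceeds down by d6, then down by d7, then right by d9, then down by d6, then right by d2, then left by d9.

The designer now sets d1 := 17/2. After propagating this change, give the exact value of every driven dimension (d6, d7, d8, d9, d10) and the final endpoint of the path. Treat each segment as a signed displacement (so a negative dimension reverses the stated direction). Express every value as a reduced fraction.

d6 = -87/10
d7 = 11/3
d8 = 23
d9 = 26/5
d10 = -7/20
endpoint = (11, 206/15)

Apply edit: d1 := 17/2
  d6 = 4 - d2 - d1/5 = -87/10
  d7 = d2/3 = 11/3
  d8 = d1*4 - 9 - d3 = 23
  d9 = 3 + d2/5 = 26/5
  d10 = d3/5 - d5 = -7/20
Walk from origin (0, 0):
  seg 1: down by d6 = -87/10 → (0, 87/10)
  seg 2: down by d7 = 11/3 → (0, 151/30)
  seg 3: right by d9 = 26/5 → (26/5, 151/30)
  seg 4: down by d6 = -87/10 → (26/5, 206/15)
  seg 5: right by d2 = 11 → (81/5, 206/15)
  seg 6: left by d9 = 26/5 → (11, 206/15)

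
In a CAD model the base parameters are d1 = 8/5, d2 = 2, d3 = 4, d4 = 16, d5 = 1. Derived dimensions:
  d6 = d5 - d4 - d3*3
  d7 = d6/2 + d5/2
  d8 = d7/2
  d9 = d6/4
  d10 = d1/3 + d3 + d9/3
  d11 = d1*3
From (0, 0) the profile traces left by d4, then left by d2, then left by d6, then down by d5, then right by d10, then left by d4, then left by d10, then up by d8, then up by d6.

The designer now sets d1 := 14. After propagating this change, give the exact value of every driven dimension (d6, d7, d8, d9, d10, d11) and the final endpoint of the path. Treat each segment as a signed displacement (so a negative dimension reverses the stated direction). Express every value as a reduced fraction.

Apply edit: d1 := 14
  d6 = d5 - d4 - d3*3 = -27
  d7 = d6/2 + d5/2 = -13
  d8 = d7/2 = -13/2
  d9 = d6/4 = -27/4
  d10 = d1/3 + d3 + d9/3 = 77/12
  d11 = d1*3 = 42
Walk from origin (0, 0):
  seg 1: left by d4 = 16 → (-16, 0)
  seg 2: left by d2 = 2 → (-18, 0)
  seg 3: left by d6 = -27 → (9, 0)
  seg 4: down by d5 = 1 → (9, -1)
  seg 5: right by d10 = 77/12 → (185/12, -1)
  seg 6: left by d4 = 16 → (-7/12, -1)
  seg 7: left by d10 = 77/12 → (-7, -1)
  seg 8: up by d8 = -13/2 → (-7, -15/2)
  seg 9: up by d6 = -27 → (-7, -69/2)

d6 = -27
d7 = -13
d8 = -13/2
d9 = -27/4
d10 = 77/12
d11 = 42
endpoint = (-7, -69/2)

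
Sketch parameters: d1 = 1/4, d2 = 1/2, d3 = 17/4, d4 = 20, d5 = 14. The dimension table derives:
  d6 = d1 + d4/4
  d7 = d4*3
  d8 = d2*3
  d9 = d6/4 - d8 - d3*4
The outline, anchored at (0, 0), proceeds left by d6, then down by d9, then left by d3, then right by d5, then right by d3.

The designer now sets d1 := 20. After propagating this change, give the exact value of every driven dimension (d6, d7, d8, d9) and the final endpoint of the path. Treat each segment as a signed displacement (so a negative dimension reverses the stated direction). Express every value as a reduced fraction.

d6 = 25
d7 = 60
d8 = 3/2
d9 = -49/4
endpoint = (-11, 49/4)

Apply edit: d1 := 20
  d6 = d1 + d4/4 = 25
  d7 = d4*3 = 60
  d8 = d2*3 = 3/2
  d9 = d6/4 - d8 - d3*4 = -49/4
Walk from origin (0, 0):
  seg 1: left by d6 = 25 → (-25, 0)
  seg 2: down by d9 = -49/4 → (-25, 49/4)
  seg 3: left by d3 = 17/4 → (-117/4, 49/4)
  seg 4: right by d5 = 14 → (-61/4, 49/4)
  seg 5: right by d3 = 17/4 → (-11, 49/4)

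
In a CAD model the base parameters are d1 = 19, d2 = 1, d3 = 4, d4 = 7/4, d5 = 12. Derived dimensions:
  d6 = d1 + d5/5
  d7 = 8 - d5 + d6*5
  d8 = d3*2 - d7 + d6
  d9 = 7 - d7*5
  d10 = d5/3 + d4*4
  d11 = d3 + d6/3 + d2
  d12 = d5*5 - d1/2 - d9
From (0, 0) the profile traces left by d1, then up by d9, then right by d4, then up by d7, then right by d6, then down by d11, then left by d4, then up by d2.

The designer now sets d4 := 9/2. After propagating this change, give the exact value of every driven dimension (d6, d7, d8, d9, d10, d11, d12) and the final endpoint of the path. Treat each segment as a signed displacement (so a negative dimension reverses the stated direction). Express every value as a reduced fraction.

Apply edit: d4 := 9/2
  d6 = d1 + d5/5 = 107/5
  d7 = 8 - d5 + d6*5 = 103
  d8 = d3*2 - d7 + d6 = -368/5
  d9 = 7 - d7*5 = -508
  d10 = d5/3 + d4*4 = 22
  d11 = d3 + d6/3 + d2 = 182/15
  d12 = d5*5 - d1/2 - d9 = 1117/2
Walk from origin (0, 0):
  seg 1: left by d1 = 19 → (-19, 0)
  seg 2: up by d9 = -508 → (-19, -508)
  seg 3: right by d4 = 9/2 → (-29/2, -508)
  seg 4: up by d7 = 103 → (-29/2, -405)
  seg 5: right by d6 = 107/5 → (69/10, -405)
  seg 6: down by d11 = 182/15 → (69/10, -6257/15)
  seg 7: left by d4 = 9/2 → (12/5, -6257/15)
  seg 8: up by d2 = 1 → (12/5, -6242/15)

d6 = 107/5
d7 = 103
d8 = -368/5
d9 = -508
d10 = 22
d11 = 182/15
d12 = 1117/2
endpoint = (12/5, -6242/15)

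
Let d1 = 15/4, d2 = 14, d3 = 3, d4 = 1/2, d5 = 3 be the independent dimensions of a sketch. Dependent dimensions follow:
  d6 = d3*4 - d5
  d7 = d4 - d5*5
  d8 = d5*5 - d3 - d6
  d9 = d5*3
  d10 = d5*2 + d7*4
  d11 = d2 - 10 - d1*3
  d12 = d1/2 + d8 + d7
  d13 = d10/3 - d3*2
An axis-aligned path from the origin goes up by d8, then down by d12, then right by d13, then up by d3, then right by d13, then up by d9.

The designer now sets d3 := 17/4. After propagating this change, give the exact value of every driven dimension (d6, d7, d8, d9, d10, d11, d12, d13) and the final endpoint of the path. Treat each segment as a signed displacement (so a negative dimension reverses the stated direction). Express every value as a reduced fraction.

Apply edit: d3 := 17/4
  d6 = d3*4 - d5 = 14
  d7 = d4 - d5*5 = -29/2
  d8 = d5*5 - d3 - d6 = -13/4
  d9 = d5*3 = 9
  d10 = d5*2 + d7*4 = -52
  d11 = d2 - 10 - d1*3 = -29/4
  d12 = d1/2 + d8 + d7 = -127/8
  d13 = d10/3 - d3*2 = -155/6
Walk from origin (0, 0):
  seg 1: up by d8 = -13/4 → (0, -13/4)
  seg 2: down by d12 = -127/8 → (0, 101/8)
  seg 3: right by d13 = -155/6 → (-155/6, 101/8)
  seg 4: up by d3 = 17/4 → (-155/6, 135/8)
  seg 5: right by d13 = -155/6 → (-155/3, 135/8)
  seg 6: up by d9 = 9 → (-155/3, 207/8)

d6 = 14
d7 = -29/2
d8 = -13/4
d9 = 9
d10 = -52
d11 = -29/4
d12 = -127/8
d13 = -155/6
endpoint = (-155/3, 207/8)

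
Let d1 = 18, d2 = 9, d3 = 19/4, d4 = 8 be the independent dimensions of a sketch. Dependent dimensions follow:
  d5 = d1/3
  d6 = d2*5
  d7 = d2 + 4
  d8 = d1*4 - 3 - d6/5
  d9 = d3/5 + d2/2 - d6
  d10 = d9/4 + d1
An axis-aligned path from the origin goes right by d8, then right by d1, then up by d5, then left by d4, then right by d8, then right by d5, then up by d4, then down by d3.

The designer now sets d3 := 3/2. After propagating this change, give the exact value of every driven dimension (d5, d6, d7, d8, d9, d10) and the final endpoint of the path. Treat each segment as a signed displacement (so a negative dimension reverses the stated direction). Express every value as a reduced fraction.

d5 = 6
d6 = 45
d7 = 13
d8 = 60
d9 = -201/5
d10 = 159/20
endpoint = (136, 25/2)

Apply edit: d3 := 3/2
  d5 = d1/3 = 6
  d6 = d2*5 = 45
  d7 = d2 + 4 = 13
  d8 = d1*4 - 3 - d6/5 = 60
  d9 = d3/5 + d2/2 - d6 = -201/5
  d10 = d9/4 + d1 = 159/20
Walk from origin (0, 0):
  seg 1: right by d8 = 60 → (60, 0)
  seg 2: right by d1 = 18 → (78, 0)
  seg 3: up by d5 = 6 → (78, 6)
  seg 4: left by d4 = 8 → (70, 6)
  seg 5: right by d8 = 60 → (130, 6)
  seg 6: right by d5 = 6 → (136, 6)
  seg 7: up by d4 = 8 → (136, 14)
  seg 8: down by d3 = 3/2 → (136, 25/2)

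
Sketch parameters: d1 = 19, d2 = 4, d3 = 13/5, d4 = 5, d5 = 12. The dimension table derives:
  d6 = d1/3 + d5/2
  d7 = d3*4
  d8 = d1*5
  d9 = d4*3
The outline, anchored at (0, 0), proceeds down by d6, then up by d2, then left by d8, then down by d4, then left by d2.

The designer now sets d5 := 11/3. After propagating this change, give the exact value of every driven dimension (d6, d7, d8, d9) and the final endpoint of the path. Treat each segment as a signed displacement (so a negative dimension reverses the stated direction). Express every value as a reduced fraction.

d6 = 49/6
d7 = 52/5
d8 = 95
d9 = 15
endpoint = (-99, -55/6)

Apply edit: d5 := 11/3
  d6 = d1/3 + d5/2 = 49/6
  d7 = d3*4 = 52/5
  d8 = d1*5 = 95
  d9 = d4*3 = 15
Walk from origin (0, 0):
  seg 1: down by d6 = 49/6 → (0, -49/6)
  seg 2: up by d2 = 4 → (0, -25/6)
  seg 3: left by d8 = 95 → (-95, -25/6)
  seg 4: down by d4 = 5 → (-95, -55/6)
  seg 5: left by d2 = 4 → (-99, -55/6)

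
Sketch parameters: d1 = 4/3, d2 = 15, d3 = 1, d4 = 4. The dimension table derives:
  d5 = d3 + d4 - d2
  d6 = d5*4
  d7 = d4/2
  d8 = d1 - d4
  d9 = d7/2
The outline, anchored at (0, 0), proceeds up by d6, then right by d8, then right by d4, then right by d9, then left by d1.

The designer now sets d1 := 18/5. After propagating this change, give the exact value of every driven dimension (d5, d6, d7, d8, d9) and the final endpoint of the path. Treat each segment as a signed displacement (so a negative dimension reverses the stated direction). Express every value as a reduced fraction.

d5 = -10
d6 = -40
d7 = 2
d8 = -2/5
d9 = 1
endpoint = (1, -40)

Apply edit: d1 := 18/5
  d5 = d3 + d4 - d2 = -10
  d6 = d5*4 = -40
  d7 = d4/2 = 2
  d8 = d1 - d4 = -2/5
  d9 = d7/2 = 1
Walk from origin (0, 0):
  seg 1: up by d6 = -40 → (0, -40)
  seg 2: right by d8 = -2/5 → (-2/5, -40)
  seg 3: right by d4 = 4 → (18/5, -40)
  seg 4: right by d9 = 1 → (23/5, -40)
  seg 5: left by d1 = 18/5 → (1, -40)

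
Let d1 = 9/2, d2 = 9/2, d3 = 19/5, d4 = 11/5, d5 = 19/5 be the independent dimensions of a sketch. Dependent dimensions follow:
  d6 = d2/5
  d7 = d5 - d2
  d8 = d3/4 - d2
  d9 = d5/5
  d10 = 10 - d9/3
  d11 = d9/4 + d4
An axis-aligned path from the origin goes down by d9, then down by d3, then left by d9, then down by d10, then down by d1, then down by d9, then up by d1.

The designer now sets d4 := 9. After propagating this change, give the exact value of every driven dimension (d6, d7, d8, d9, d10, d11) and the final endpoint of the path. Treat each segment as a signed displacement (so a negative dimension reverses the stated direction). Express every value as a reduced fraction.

Apply edit: d4 := 9
  d6 = d2/5 = 9/10
  d7 = d5 - d2 = -7/10
  d8 = d3/4 - d2 = -71/20
  d9 = d5/5 = 19/25
  d10 = 10 - d9/3 = 731/75
  d11 = d9/4 + d4 = 919/100
Walk from origin (0, 0):
  seg 1: down by d9 = 19/25 → (0, -19/25)
  seg 2: down by d3 = 19/5 → (0, -114/25)
  seg 3: left by d9 = 19/25 → (-19/25, -114/25)
  seg 4: down by d10 = 731/75 → (-19/25, -1073/75)
  seg 5: down by d1 = 9/2 → (-19/25, -2821/150)
  seg 6: down by d9 = 19/25 → (-19/25, -587/30)
  seg 7: up by d1 = 9/2 → (-19/25, -226/15)

d6 = 9/10
d7 = -7/10
d8 = -71/20
d9 = 19/25
d10 = 731/75
d11 = 919/100
endpoint = (-19/25, -226/15)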